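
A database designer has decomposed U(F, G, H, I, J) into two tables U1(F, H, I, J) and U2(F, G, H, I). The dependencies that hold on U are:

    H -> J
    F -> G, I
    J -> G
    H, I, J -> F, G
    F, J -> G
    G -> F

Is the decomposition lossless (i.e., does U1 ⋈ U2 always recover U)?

Common attributes: U1 ∩ U2 = {F, H, I}.
Closure of {F, H, I}: H → J applies, adding J; F → G, I applies, adding G. So (F, H, I)⁺ = {F, G, H, I, J}.
This closure contains every attribute of U1, so U1 ∩ U2 → U1. The join is lossless.

Yes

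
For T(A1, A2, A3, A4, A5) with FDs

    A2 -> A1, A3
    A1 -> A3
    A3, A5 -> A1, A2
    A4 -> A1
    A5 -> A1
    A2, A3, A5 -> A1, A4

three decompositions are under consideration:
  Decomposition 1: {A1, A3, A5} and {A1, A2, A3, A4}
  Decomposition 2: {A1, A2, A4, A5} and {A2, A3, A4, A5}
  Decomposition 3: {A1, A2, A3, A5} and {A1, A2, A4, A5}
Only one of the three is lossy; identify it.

Decomposition 1: common = {A1, A3}, closure = {A1, A3} → lossy.
Decomposition 2: common = {A2, A4, A5}, closure = {A1, A2, A3, A4, A5} → lossless.
Decomposition 3: common = {A1, A2, A5}, closure = {A1, A2, A3, A4, A5} → lossless.

Decomposition 1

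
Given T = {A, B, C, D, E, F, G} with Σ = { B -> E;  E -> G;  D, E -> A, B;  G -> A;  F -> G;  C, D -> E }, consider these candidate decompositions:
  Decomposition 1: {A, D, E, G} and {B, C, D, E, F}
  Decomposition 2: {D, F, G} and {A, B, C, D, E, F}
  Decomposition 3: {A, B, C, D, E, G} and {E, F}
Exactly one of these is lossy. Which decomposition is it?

Decomposition 3

Decomposition 1: common = {D, E}, closure = {A, B, D, E, G} → lossless.
Decomposition 2: common = {D, F}, closure = {A, D, F, G} → lossless.
Decomposition 3: common = {E}, closure = {A, E, G} → lossy.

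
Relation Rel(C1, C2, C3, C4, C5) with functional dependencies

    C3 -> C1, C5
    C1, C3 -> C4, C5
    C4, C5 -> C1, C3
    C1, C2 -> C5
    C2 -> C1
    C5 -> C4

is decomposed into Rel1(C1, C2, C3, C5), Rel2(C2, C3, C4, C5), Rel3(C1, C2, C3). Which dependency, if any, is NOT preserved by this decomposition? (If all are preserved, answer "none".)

none

C3 → C1, C5 lies within Rel1.
C1, C3 → C4, C5: restricted closure across fragments reaches C4, C5.
C4, C5 → C1, C3: restricted closure across fragments reaches C1, C3.
C1, C2 → C5 lies within Rel1.
C2 → C1 lies within Rel1.
C5 → C4 lies within Rel2.
Every dependency is enforceable on the fragments, so the decomposition is dependency-preserving.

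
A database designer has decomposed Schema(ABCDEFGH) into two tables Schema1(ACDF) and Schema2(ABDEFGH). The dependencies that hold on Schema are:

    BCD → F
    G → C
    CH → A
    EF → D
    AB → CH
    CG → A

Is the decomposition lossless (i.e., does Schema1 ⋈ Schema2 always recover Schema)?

No

Common attributes: Schema1 ∩ Schema2 = {ADF}.
No dependency enlarges {ADF}, so (ADF)⁺ = {ADF}.
The closure contains neither all of Schema1 = {ACDF} nor all of Schema2 = {ABDEFGH}, so the common attributes are not a superkey of either fragment. The join is lossy.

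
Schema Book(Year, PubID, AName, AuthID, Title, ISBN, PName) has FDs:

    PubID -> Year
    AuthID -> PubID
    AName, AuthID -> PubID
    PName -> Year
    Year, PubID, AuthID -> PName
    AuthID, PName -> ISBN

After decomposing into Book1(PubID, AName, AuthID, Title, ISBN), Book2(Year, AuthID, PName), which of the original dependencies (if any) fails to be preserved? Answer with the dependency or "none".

Check PubID → Year: no single fragment contains all of {Year, PubID}, and the restricted closure of {PubID} across the fragments never reaches {Year}.
AuthID → PubID is preserved.
AName, AuthID → PubID is preserved.
PName → Year is preserved.
Year, PubID, AuthID → PName is preserved.
AuthID, PName → ISBN is preserved.

PubID -> Year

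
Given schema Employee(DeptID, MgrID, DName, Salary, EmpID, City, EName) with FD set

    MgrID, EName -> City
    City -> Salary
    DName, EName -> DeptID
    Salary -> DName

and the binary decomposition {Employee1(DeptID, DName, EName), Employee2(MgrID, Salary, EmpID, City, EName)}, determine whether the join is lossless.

Common attributes: Employee1 ∩ Employee2 = {EName}.
No dependency enlarges {EName}, so (EName)⁺ = {EName}.
The closure contains neither all of Employee1 = {DeptID, DName, EName} nor all of Employee2 = {MgrID, Salary, EmpID, City, EName}, so the common attributes are not a superkey of either fragment. The join is lossy.

No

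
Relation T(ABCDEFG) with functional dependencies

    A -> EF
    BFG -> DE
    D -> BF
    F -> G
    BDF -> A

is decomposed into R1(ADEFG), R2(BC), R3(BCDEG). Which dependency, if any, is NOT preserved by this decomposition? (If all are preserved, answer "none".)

Check BFG → DE: no single fragment contains all of {BDEFG}, and the restricted closure of {BFG} across the fragments never reaches {DE}.
A → EF is preserved.
D → BF is preserved.
F → G is preserved.
BDF → A is preserved.

BFG -> DE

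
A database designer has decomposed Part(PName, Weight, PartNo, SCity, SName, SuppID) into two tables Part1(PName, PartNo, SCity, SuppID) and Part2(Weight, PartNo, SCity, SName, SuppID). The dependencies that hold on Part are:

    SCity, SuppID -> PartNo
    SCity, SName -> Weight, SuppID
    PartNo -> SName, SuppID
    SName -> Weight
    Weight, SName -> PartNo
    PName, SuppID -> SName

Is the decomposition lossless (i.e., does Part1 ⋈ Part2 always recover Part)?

Common attributes: Part1 ∩ Part2 = {PartNo, SCity, SuppID}.
Closure of {PartNo, SCity, SuppID}: PartNo → SName, SuppID applies, adding SName; SName → Weight applies, adding Weight. So (PartNo, SCity, SuppID)⁺ = {Weight, PartNo, SCity, SName, SuppID}.
This closure contains every attribute of Part2, so Part1 ∩ Part2 → Part2. The join is lossless.

Yes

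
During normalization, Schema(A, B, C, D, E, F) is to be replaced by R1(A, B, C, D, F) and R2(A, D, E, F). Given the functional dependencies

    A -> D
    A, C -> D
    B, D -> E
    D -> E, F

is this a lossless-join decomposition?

Yes

Common attributes: R1 ∩ R2 = {A, D, F}.
Closure of {A, D, F}: D → E, F applies, adding E. So (A, D, F)⁺ = {A, D, E, F}.
This closure contains every attribute of R2, so R1 ∩ R2 → R2. The join is lossless.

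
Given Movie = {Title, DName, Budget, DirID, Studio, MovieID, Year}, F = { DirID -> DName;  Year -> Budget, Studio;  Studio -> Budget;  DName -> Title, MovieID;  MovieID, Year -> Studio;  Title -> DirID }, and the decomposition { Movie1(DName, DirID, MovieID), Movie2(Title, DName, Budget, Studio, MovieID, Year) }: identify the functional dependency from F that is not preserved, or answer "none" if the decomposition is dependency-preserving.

DirID → DName lies within Movie1.
Year → Budget, Studio lies within Movie2.
Studio → Budget lies within Movie2.
DName → Title, MovieID lies within Movie2.
MovieID, Year → Studio lies within Movie2.
Title → DirID: restricted closure across fragments reaches DirID.
Every dependency is enforceable on the fragments, so the decomposition is dependency-preserving.

none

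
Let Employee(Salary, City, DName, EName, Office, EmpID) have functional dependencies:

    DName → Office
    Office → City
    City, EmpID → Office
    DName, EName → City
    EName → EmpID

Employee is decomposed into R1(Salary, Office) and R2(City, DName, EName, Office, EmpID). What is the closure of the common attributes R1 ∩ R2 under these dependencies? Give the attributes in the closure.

City, Office

R1 ∩ R2 = {Office}.
Office → City applies, adding City
Closure: {City, Office}.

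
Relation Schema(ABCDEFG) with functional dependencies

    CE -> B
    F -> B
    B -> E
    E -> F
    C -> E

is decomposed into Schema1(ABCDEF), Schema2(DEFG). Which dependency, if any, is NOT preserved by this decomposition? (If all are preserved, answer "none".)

CE → B lies within Schema1.
F → B lies within Schema1.
B → E lies within Schema1.
E → F lies within Schema1.
C → E lies within Schema1.
Every dependency is enforceable on the fragments, so the decomposition is dependency-preserving.

none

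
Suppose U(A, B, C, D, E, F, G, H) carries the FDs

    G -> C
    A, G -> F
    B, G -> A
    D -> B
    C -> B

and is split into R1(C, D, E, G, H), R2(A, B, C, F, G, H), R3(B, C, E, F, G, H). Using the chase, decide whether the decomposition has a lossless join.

Chase test. Columns are A, B, C, D, E, F, G, H; row i has aⱼ where attribute j ∈ Ri, else bᵢⱼ.
Initial tableau (one row per fragment):
  row 1: b11 b12 a3 a4 a5 b16 a7 a8
  row 2: a1 a2 a3 b24 b25 a6 a7 a8
  row 3: b31 a2 a3 b34 a5 a6 a7 a8
Rows 2 and 3 agree on B, G; apply B, G→A and equate their A entries.
Rows 1 and 2 agree on C; apply C→B and equate their B entries.
Rows 1 and 2 agree on B, G; apply B, G→A and equate their A entries.
Rows 1 and 2 agree on A, G; apply A, G→F and equate their F entries.
Row 1 is now all distinguished symbols — the join is lossless.

Yes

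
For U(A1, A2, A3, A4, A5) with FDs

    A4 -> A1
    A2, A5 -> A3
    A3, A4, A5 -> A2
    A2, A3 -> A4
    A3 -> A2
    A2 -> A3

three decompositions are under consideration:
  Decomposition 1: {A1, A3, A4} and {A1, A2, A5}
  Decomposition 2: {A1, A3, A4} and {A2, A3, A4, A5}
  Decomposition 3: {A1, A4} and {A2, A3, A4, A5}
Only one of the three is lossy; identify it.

Decomposition 1

Decomposition 1: common = {A1}, closure = {A1} → lossy.
Decomposition 2: common = {A3, A4}, closure = {A1, A2, A3, A4} → lossless.
Decomposition 3: common = {A4}, closure = {A1, A4} → lossless.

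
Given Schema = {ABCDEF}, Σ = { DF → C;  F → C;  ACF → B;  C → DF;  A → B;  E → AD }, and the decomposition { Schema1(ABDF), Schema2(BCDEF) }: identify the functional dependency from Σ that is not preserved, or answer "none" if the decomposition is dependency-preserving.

E → AD

Check E → AD: no single fragment contains all of {ADE}, and the restricted closure of {E} across the fragments never reaches {AD}.
DF → C is preserved.
F → C is preserved.
ACF → B is preserved.
C → DF is preserved.
A → B is preserved.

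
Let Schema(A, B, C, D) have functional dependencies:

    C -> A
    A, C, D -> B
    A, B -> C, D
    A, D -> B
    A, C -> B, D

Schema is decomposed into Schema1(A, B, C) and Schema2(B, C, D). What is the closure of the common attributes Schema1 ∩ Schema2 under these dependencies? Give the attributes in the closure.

A, B, C, D

Schema1 ∩ Schema2 = {B, C}.
C → A applies, adding A
A, B → C, D applies, adding D
Closure: {A, B, C, D}.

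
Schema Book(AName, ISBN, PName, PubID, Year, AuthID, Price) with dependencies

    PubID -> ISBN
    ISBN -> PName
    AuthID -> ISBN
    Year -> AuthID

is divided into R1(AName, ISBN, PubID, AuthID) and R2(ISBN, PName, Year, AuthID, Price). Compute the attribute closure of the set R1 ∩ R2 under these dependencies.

R1 ∩ R2 = {ISBN, AuthID}.
ISBN → PName applies, adding PName
Closure: {ISBN, PName, AuthID}.

ISBN, PName, AuthID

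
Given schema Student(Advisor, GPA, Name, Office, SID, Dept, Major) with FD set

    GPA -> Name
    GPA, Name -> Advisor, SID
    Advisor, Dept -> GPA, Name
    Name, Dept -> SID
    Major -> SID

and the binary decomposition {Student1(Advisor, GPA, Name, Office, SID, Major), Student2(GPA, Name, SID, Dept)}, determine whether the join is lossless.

Common attributes: Student1 ∩ Student2 = {GPA, Name, SID}.
Closure of {GPA, Name, SID}: GPA, Name → Advisor, SID applies, adding Advisor. So (GPA, Name, SID)⁺ = {Advisor, GPA, Name, SID}.
The closure contains neither all of Student1 = {Advisor, GPA, Name, Office, SID, Major} nor all of Student2 = {GPA, Name, SID, Dept}, so the common attributes are not a superkey of either fragment. The join is lossy.

No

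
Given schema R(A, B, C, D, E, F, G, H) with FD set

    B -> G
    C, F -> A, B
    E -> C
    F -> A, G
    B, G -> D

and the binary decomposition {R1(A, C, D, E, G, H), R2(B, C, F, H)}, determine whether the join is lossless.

No

Common attributes: R1 ∩ R2 = {C, H}.
No dependency enlarges {C, H}, so (C, H)⁺ = {C, H}.
The closure contains neither all of R1 = {A, C, D, E, G, H} nor all of R2 = {B, C, F, H}, so the common attributes are not a superkey of either fragment. The join is lossy.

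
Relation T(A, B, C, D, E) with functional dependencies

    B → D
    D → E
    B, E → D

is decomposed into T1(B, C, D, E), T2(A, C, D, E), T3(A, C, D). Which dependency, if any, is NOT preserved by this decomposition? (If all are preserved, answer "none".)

none

B → D lies within T1.
D → E lies within T1.
B, E → D lies within T1.
Every dependency is enforceable on the fragments, so the decomposition is dependency-preserving.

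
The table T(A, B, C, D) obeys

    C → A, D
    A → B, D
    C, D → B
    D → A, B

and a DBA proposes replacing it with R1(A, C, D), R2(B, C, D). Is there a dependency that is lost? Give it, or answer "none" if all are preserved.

C → A, D lies within R1.
A → B, D: restricted closure across fragments reaches B, D.
C, D → B lies within R2.
D → A, B: restricted closure across fragments reaches A, B.
Every dependency is enforceable on the fragments, so the decomposition is dependency-preserving.

none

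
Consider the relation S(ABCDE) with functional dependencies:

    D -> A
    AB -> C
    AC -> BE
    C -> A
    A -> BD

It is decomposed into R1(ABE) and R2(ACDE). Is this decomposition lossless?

Yes

Common attributes: R1 ∩ R2 = {AE}.
Closure of {AE}: A → BD applies, adding BD; AB → C applies, adding C. So (AE)⁺ = {ABCDE}.
This closure contains every attribute of R1, so R1 ∩ R2 → R1. The join is lossless.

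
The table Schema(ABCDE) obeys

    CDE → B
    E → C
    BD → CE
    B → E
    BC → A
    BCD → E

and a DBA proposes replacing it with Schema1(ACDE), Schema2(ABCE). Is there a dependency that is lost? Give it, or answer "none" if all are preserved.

CDE → B

Check CDE → B: no single fragment contains all of {BCDE}, and the restricted closure of {CDE} across the fragments never reaches {B}.
E → C is preserved.
BD → CE is preserved.
B → E is preserved.
BC → A is preserved.
BCD → E is preserved.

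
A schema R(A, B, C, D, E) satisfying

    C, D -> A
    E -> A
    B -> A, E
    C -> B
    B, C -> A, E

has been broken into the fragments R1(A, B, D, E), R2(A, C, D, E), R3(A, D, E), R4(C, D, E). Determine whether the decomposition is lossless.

No

Chase test. Columns are A, B, C, D, E; row i has aⱼ where attribute j ∈ Ri, else bᵢⱼ.
Initial tableau (one row per fragment):
  row 1: a1 a2 b13 a4 a5
  row 2: a1 b22 a3 a4 a5
  row 3: a1 b32 b33 a4 a5
  row 4: b41 b42 a3 a4 a5
Rows 2 and 4 agree on C, D; apply C, D→A and equate their A entries.
Rows 2 and 4 agree on C; apply C→B and equate their B entries.
No row becomes fully distinguished — the join is lossy.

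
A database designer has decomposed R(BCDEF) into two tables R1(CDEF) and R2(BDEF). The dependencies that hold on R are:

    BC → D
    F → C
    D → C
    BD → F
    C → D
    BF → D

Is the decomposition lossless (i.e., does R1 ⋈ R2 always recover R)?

Yes

Common attributes: R1 ∩ R2 = {DEF}.
Closure of {DEF}: F → C applies, adding C. So (DEF)⁺ = {CDEF}.
This closure contains every attribute of R1, so R1 ∩ R2 → R1. The join is lossless.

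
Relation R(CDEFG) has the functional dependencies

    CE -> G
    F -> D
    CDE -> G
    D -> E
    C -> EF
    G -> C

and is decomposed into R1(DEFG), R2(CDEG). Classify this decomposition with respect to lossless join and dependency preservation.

lossless and dependency-preserving

Lossless test: (DEG)⁺ = {CDEFG}, which contains all of one fragment — lossless.
Dependency preservation: C → EF is not contained in any single fragment, but the restricted closure of its left-hand side across the fragments still reaches the right-hand side; the remaining FDs each lie inside some fragment. All dependencies are preserved.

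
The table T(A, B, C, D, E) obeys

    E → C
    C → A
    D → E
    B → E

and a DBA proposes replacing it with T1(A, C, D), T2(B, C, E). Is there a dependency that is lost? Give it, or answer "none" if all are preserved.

Check D → E: no single fragment contains all of {D, E}, and the restricted closure of {D} across the fragments never reaches {E}.
E → C is preserved.
C → A is preserved.
B → E is preserved.

D → E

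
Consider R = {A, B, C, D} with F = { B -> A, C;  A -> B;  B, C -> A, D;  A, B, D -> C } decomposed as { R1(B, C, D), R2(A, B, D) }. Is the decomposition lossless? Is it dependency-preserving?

lossless and dependency-preserving

Lossless test: (B, D)⁺ = {A, B, C, D}, which contains all of one fragment — lossless.
Dependency preservation: B → A, C; B, C → A, D; A, B, D → C are not contained in any single fragment, but the restricted closure of each left-hand side across the fragments still reaches the right-hand side; the remaining FDs each lie inside some fragment. All dependencies are preserved.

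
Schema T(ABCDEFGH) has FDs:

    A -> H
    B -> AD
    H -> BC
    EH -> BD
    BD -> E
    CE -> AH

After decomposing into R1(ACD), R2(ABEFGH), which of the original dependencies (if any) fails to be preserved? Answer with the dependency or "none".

CE -> AH

Check CE → AH: no single fragment contains all of {ACEH}, and the restricted closure of {CE} across the fragments never reaches {AH}.
A → H is preserved.
B → AD is preserved.
H → BC is preserved.
EH → BD is preserved.
BD → E is preserved.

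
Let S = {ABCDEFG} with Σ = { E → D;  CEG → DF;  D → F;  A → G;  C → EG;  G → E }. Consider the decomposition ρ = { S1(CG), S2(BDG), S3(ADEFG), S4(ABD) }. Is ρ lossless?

No

Chase test. Columns are ABCDEFG; row i has aⱼ where attribute j ∈ Si, else bᵢⱼ.
Initial tableau (one row per fragment):
  row 1: b11 b12 a3 b14 b15 b16 a7
  row 2: b21 a2 b23 a4 b25 b26 a7
  row 3: a1 b32 b33 a4 a5 a6 a7
  row 4: a1 a2 b43 a4 b45 b46 b47
Rows 2 and 3 agree on D; apply D→F and equate their F entries.
Rows 2 and 4 agree on D; apply D→F and equate their F entries.
Rows 3 and 4 agree on A; apply A→G and equate their G entries.
Rows 1 and 2 agree on G; apply G→E and equate their E entries.
Rows 1 and 3 agree on G; apply G→E and equate their E entries.
Rows 1 and 4 agree on G; apply G→E and equate their E entries.
Rows 1 and 2 agree on E; apply E→D and equate their D entries.
Rows 1 and 2 agree on D; apply D→F and equate their F entries.
No row becomes fully distinguished — the join is lossy.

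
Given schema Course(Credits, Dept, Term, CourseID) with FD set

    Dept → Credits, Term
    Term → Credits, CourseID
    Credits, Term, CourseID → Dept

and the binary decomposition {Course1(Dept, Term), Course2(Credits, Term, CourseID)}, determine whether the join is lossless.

Yes

Common attributes: Course1 ∩ Course2 = {Term}.
Closure of {Term}: Term → Credits, CourseID applies, adding Credits, CourseID; Credits, Term, CourseID → Dept applies, adding Dept. So (Term)⁺ = {Credits, Dept, Term, CourseID}.
This closure contains every attribute of Course1, so Course1 ∩ Course2 → Course1. The join is lossless.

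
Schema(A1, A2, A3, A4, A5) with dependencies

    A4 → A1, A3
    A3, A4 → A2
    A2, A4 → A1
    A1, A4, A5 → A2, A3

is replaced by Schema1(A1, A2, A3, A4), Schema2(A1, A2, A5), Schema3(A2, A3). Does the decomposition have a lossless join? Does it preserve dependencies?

Lossless test (chase): applying each FD to every pair of rows produces no changes in the tableau, so no row becomes fully distinguished — the join is lossy.
Dependency preservation: A1, A4, A5 → A2, A3 is not contained in any single fragment, but the restricted closure of its left-hand side across the fragments still reaches the right-hand side; the remaining FDs each lie inside some fragment. All dependencies are preserved.

lossy but dependency-preserving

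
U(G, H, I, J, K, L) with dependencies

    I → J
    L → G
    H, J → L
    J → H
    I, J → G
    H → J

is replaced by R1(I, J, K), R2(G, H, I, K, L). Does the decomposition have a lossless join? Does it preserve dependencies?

Lossless test: (I, K)⁺ = {G, H, I, J, K, L}, which contains all of one fragment — lossless.
Dependency preservation: the restricted closure of {J} across the fragments never reaches {H}, so J → H cannot be enforced without a join — not preserved.

lossless but not dependency-preserving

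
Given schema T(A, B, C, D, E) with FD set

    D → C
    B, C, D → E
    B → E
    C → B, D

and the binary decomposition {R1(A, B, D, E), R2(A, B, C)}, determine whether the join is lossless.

Common attributes: R1 ∩ R2 = {A, B}.
Closure of {A, B}: B → E applies, adding E. So (A, B)⁺ = {A, B, E}.
The closure contains neither all of R1 = {A, B, D, E} nor all of R2 = {A, B, C}, so the common attributes are not a superkey of either fragment. The join is lossy.

No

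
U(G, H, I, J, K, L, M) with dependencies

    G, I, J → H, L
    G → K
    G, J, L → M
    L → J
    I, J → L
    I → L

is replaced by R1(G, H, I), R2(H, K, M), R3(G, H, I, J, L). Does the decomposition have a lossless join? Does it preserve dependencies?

Lossless test (chase): Rows 1 and 3 agree on G; apply G→K and equate their K entries. Rows 1 and 3 agree on I; apply I→L and equate their L entries. Rows 1 and 3 agree on L; apply L→J and equate their J entries. Rows 1 and 3 agree on G, J, L; apply G, J, L→M and equate their M entries. No row becomes fully distinguished — the join is lossy.
Dependency preservation: the restricted closure of {G} across the fragments never reaches {K}, so G → K cannot be enforced without a join — not preserved.

lossy and not dependency-preserving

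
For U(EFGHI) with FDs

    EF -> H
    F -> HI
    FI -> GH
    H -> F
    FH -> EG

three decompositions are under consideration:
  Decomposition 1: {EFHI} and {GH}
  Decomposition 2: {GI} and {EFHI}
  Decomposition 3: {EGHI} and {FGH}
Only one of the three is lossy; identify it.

Decomposition 2

Decomposition 1: common = {H}, closure = {EFGHI} → lossless.
Decomposition 2: common = {I}, closure = {I} → lossy.
Decomposition 3: common = {GH}, closure = {EFGHI} → lossless.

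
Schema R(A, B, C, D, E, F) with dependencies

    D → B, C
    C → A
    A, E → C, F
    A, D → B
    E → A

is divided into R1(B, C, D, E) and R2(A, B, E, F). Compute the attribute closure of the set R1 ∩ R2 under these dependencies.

A, B, C, E, F

R1 ∩ R2 = {B, E}.
E → A applies, adding A
A, E → C, F applies, adding C, F
Closure: {A, B, C, E, F}.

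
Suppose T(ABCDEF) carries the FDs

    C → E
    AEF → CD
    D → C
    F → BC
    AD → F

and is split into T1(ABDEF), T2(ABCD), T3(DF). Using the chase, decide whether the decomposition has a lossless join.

Chase test. Columns are ABCDEF; row i has aⱼ where attribute j ∈ Ti, else bᵢⱼ.
Initial tableau (one row per fragment):
  row 1: a1 a2 b13 a4 a5 a6
  row 2: a1 a2 a3 a4 b25 b26
  row 3: b31 b32 b33 a4 b35 a6
Rows 1 and 2 agree on D; apply D→C and equate their C entries.
Rows 1 and 3 agree on D; apply D→C and equate their C entries.
Rows 1 and 3 agree on F; apply F→BC and equate their BC entries.
Rows 1 and 2 agree on AD; apply AD→F and equate their F entries.
Rows 1 and 2 agree on C; apply C→E and equate their E entries.
Rows 1 and 3 agree on C; apply C→E and equate their E entries.
Row 1 is now all distinguished symbols — the join is lossless.

Yes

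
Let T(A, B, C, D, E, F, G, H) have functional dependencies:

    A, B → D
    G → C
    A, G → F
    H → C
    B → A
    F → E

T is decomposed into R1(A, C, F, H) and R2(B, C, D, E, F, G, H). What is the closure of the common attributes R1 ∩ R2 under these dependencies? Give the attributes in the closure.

C, E, F, H

R1 ∩ R2 = {C, F, H}.
F → E applies, adding E
Closure: {C, E, F, H}.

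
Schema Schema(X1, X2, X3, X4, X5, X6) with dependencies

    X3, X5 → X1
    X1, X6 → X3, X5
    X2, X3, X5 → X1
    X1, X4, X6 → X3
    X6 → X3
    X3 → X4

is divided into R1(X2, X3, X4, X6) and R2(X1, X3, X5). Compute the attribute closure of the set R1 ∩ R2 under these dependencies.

R1 ∩ R2 = {X3}.
X3 → X4 applies, adding X4
Closure: {X3, X4}.

X3, X4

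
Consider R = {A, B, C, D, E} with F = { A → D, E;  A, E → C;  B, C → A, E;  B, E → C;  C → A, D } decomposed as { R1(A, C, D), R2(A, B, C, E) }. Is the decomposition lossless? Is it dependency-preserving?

lossless and dependency-preserving

Lossless test: (A, C)⁺ = {A, C, D, E}, which contains all of one fragment — lossless.
Dependency preservation: A → D, E is not contained in any single fragment, but the restricted closure of its left-hand side across the fragments still reaches the right-hand side; the remaining FDs each lie inside some fragment. All dependencies are preserved.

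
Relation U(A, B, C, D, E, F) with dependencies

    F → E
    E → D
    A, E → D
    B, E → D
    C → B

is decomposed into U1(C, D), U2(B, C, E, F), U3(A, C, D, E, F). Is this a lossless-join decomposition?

Chase test. Columns are A, B, C, D, E, F; row i has aⱼ where attribute j ∈ Ui, else bᵢⱼ.
Initial tableau (one row per fragment):
  row 1: b11 b12 a3 a4 b15 b16
  row 2: b21 a2 a3 b24 a5 a6
  row 3: a1 b32 a3 a4 a5 a6
Rows 2 and 3 agree on E; apply E→D and equate their D entries.
Rows 1 and 2 agree on C; apply C→B and equate their B entries.
Rows 1 and 3 agree on C; apply C→B and equate their B entries.
Row 3 is now all distinguished symbols — the join is lossless.

Yes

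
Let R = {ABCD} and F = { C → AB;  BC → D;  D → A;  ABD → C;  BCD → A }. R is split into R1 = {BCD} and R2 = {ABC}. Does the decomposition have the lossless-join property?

Common attributes: R1 ∩ R2 = {BC}.
Closure of {BC}: C → AB applies, adding A; BC → D applies, adding D. So (BC)⁺ = {ABCD}.
This closure contains every attribute of R1, so R1 ∩ R2 → R1. The join is lossless.

Yes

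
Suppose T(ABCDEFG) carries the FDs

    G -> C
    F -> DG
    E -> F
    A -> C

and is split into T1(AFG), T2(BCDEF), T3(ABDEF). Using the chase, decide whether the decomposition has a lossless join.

Chase test. Columns are ABCDEFG; row i has aⱼ where attribute j ∈ Ti, else bᵢⱼ.
Initial tableau (one row per fragment):
  row 1: a1 b12 b13 b14 b15 a6 a7
  row 2: b21 a2 a3 a4 a5 a6 b27
  row 3: a1 a2 b33 a4 a5 a6 b37
Rows 1 and 2 agree on F; apply F→DG and equate their DG entries.
Rows 1 and 3 agree on F; apply F→DG and equate their DG entries.
Rows 1 and 3 agree on A; apply A→C and equate their C entries.
Rows 1 and 2 agree on G; apply G→C and equate their C entries.
Row 3 is now all distinguished symbols — the join is lossless.

Yes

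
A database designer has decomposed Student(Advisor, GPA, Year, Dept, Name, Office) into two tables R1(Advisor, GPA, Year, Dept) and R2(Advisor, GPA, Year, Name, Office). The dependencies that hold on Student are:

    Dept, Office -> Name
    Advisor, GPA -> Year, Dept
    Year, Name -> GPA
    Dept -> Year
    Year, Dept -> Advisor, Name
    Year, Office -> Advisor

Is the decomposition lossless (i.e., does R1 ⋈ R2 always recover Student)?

Common attributes: R1 ∩ R2 = {Advisor, GPA, Year}.
Closure of {Advisor, GPA, Year}: Advisor, GPA → Year, Dept applies, adding Dept; Year, Dept → Advisor, Name applies, adding Name. So (Advisor, GPA, Year)⁺ = {Advisor, GPA, Year, Dept, Name}.
This closure contains every attribute of R1, so R1 ∩ R2 → R1. The join is lossless.

Yes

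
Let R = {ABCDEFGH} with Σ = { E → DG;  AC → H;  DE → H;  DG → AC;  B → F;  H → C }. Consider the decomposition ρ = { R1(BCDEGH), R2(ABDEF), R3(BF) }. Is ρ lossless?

Chase test. Columns are ABCDEFGH; row i has aⱼ where attribute j ∈ Ri, else bᵢⱼ.
Initial tableau (one row per fragment):
  row 1: b11 a2 a3 a4 a5 b16 a7 a8
  row 2: a1 a2 b23 a4 a5 a6 b27 b28
  row 3: b31 a2 b33 b34 b35 a6 b37 b38
Rows 1 and 2 agree on E; apply E→DG and equate their DG entries.
Rows 1 and 2 agree on DE; apply DE→H and equate their H entries.
Rows 1 and 2 agree on DG; apply DG→AC and equate their AC entries.
Rows 1 and 2 agree on B; apply B→F and equate their F entries.
Row 1 is now all distinguished symbols — the join is lossless.

Yes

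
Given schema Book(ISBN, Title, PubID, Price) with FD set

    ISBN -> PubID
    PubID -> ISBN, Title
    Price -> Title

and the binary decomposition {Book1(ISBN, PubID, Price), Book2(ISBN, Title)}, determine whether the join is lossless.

Common attributes: Book1 ∩ Book2 = {ISBN}.
Closure of {ISBN}: ISBN → PubID applies, adding PubID; PubID → ISBN, Title applies, adding Title. So (ISBN)⁺ = {ISBN, Title, PubID}.
This closure contains every attribute of Book2, so Book1 ∩ Book2 → Book2. The join is lossless.

Yes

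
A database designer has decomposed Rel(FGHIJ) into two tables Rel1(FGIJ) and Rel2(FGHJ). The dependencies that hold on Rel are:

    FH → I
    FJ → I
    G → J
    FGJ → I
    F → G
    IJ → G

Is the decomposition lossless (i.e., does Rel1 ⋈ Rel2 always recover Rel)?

Common attributes: Rel1 ∩ Rel2 = {FGJ}.
Closure of {FGJ}: FJ → I applies, adding I. So (FGJ)⁺ = {FGIJ}.
This closure contains every attribute of Rel1, so Rel1 ∩ Rel2 → Rel1. The join is lossless.

Yes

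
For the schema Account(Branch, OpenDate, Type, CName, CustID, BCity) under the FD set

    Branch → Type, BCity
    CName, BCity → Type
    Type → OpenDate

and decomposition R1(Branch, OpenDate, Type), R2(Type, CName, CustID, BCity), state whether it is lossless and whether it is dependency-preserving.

lossy and not dependency-preserving

Lossless test: (Type)⁺ = {OpenDate, Type}, which is a superkey of neither fragment — lossy.
Dependency preservation: the restricted closure of {Branch} across the fragments never reaches {Type, BCity}, so Branch → Type, BCity cannot be enforced without a join — not preserved.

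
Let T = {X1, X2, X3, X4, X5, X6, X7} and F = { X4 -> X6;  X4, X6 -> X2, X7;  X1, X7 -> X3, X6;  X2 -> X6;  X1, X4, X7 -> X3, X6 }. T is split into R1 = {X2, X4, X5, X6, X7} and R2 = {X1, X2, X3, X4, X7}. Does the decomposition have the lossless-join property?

No

Common attributes: R1 ∩ R2 = {X2, X4, X7}.
Closure of {X2, X4, X7}: X4 → X6 applies, adding X6. So (X2, X4, X7)⁺ = {X2, X4, X6, X7}.
The closure contains neither all of R1 = {X2, X4, X5, X6, X7} nor all of R2 = {X1, X2, X3, X4, X7}, so the common attributes are not a superkey of either fragment. The join is lossy.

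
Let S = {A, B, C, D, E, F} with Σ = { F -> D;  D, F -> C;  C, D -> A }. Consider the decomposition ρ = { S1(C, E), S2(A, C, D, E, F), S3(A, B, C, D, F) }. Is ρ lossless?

Chase test. Columns are A, B, C, D, E, F; row i has aⱼ where attribute j ∈ Si, else bᵢⱼ.
Initial tableau (one row per fragment):
  row 1: b11 b12 a3 b14 a5 b16
  row 2: a1 b22 a3 a4 a5 a6
  row 3: a1 a2 a3 a4 b35 a6
No row becomes fully distinguished — the join is lossy.

No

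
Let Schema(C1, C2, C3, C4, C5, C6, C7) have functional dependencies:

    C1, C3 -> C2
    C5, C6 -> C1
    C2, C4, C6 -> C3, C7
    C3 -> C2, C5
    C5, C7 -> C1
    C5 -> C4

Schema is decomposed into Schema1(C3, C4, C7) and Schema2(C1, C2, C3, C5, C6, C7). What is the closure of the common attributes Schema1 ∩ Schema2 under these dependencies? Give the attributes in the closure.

Schema1 ∩ Schema2 = {C3, C7}.
C3 → C2, C5 applies, adding C2, C5
C5, C7 → C1 applies, adding C1
C5 → C4 applies, adding C4
Closure: {C1, C2, C3, C4, C5, C7}.

C1, C2, C3, C4, C5, C7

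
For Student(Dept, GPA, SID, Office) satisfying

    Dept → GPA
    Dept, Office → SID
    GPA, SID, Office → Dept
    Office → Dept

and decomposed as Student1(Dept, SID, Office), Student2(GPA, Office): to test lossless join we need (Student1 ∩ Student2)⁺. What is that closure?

Student1 ∩ Student2 = {Office}.
Office → Dept applies, adding Dept
Dept → GPA applies, adding GPA
Dept, Office → SID applies, adding SID
Closure: {Dept, GPA, SID, Office}.

Dept, GPA, SID, Office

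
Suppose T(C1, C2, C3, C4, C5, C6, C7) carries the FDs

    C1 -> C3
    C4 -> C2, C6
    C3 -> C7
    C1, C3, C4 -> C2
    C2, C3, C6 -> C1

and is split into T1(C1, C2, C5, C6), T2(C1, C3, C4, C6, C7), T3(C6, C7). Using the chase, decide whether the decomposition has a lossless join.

No

Chase test. Columns are C1, C2, C3, C4, C5, C6, C7; row i has aⱼ where attribute j ∈ Ti, else bᵢⱼ.
Initial tableau (one row per fragment):
  row 1: a1 a2 b13 b14 a5 a6 b17
  row 2: a1 b22 a3 a4 b25 a6 a7
  row 3: b31 b32 b33 b34 b35 a6 a7
Rows 1 and 2 agree on C1; apply C1→C3 and equate their C3 entries.
Rows 1 and 2 agree on C3; apply C3→C7 and equate their C7 entries.
No row becomes fully distinguished — the join is lossy.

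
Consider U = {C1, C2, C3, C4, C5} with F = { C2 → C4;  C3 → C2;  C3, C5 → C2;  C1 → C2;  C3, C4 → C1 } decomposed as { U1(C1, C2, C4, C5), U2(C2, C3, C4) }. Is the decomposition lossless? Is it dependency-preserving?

lossy and not dependency-preserving

Lossless test: (C2, C4)⁺ = {C2, C4}, which is a superkey of neither fragment — lossy.
Dependency preservation: the restricted closure of {C3, C4} across the fragments never reaches {C1}, so C3, C4 → C1 cannot be enforced without a join — not preserved.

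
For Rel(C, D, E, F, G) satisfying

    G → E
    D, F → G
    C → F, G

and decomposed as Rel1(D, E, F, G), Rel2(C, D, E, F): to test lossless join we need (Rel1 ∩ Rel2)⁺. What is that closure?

Rel1 ∩ Rel2 = {D, E, F}.
D, F → G applies, adding G
Closure: {D, E, F, G}.

D, E, F, G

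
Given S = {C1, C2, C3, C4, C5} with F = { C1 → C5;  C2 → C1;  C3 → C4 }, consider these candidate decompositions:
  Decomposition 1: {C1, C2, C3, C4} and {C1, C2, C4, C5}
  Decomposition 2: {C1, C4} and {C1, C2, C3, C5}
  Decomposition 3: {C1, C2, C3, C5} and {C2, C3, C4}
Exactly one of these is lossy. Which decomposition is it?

Decomposition 2

Decomposition 1: common = {C1, C2, C4}, closure = {C1, C2, C4, C5} → lossless.
Decomposition 2: common = {C1}, closure = {C1, C5} → lossy.
Decomposition 3: common = {C2, C3}, closure = {C1, C2, C3, C4, C5} → lossless.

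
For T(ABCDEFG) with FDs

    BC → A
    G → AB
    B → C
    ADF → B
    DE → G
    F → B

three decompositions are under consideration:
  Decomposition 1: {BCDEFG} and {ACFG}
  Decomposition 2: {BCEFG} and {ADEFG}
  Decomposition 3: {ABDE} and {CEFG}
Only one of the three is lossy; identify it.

Decomposition 3

Decomposition 1: common = {CFG}, closure = {ABCFG} → lossless.
Decomposition 2: common = {EFG}, closure = {ABCEFG} → lossless.
Decomposition 3: common = {E}, closure = {E} → lossy.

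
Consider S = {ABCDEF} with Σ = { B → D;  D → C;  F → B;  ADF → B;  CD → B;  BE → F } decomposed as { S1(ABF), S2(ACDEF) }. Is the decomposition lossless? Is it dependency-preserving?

lossless but not dependency-preserving

Lossless test: (AF)⁺ = {ABCDF}, which contains all of one fragment — lossless.
Dependency preservation: the restricted closure of {B} across the fragments never reaches {D}, so B → D cannot be enforced without a join — not preserved.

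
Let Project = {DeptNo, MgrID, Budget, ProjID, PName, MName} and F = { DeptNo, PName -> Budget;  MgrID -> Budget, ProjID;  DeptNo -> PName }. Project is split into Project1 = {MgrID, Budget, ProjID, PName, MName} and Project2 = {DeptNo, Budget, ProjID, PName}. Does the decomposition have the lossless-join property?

No

Common attributes: Project1 ∩ Project2 = {Budget, ProjID, PName}.
No dependency enlarges {Budget, ProjID, PName}, so (Budget, ProjID, PName)⁺ = {Budget, ProjID, PName}.
The closure contains neither all of Project1 = {MgrID, Budget, ProjID, PName, MName} nor all of Project2 = {DeptNo, Budget, ProjID, PName}, so the common attributes are not a superkey of either fragment. The join is lossy.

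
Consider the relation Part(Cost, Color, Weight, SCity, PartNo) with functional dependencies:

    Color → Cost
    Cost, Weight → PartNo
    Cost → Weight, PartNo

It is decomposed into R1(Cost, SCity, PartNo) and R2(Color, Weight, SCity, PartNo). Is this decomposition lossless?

Common attributes: R1 ∩ R2 = {SCity, PartNo}.
No dependency enlarges {SCity, PartNo}, so (SCity, PartNo)⁺ = {SCity, PartNo}.
The closure contains neither all of R1 = {Cost, SCity, PartNo} nor all of R2 = {Color, Weight, SCity, PartNo}, so the common attributes are not a superkey of either fragment. The join is lossy.

No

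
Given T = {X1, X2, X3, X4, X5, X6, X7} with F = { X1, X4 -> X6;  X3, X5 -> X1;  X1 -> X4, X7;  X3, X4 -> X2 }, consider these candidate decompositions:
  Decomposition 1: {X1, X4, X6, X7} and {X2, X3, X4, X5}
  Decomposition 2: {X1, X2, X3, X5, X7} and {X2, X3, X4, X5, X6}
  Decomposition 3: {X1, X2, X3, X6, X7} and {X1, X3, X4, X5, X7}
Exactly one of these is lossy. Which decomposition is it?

Decomposition 1

Decomposition 1: common = {X4}, closure = {X4} → lossy.
Decomposition 2: common = {X2, X3, X5}, closure = {X1, X2, X3, X4, X5, X6, X7} → lossless.
Decomposition 3: common = {X1, X3, X7}, closure = {X1, X2, X3, X4, X6, X7} → lossless.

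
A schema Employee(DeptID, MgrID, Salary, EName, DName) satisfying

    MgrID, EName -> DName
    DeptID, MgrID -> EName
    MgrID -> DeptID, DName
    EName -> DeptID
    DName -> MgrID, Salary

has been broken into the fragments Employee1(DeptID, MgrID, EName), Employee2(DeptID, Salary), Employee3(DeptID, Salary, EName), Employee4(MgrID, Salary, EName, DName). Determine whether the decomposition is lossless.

Yes

Chase test. Columns are DeptID, MgrID, Salary, EName, DName; row i has aⱼ where attribute j ∈ Employeei, else bᵢⱼ.
Initial tableau (one row per fragment):
  row 1: a1 a2 b13 a4 b15
  row 2: a1 b22 a3 b24 b25
  row 3: a1 b32 a3 a4 b35
  row 4: b41 a2 a3 a4 a5
Rows 1 and 4 agree on MgrID, EName; apply MgrID, EName→DName and equate their DName entries.
Rows 1 and 4 agree on MgrID; apply MgrID→DeptID, DName and equate their DeptID, DName entries.
Rows 1 and 4 agree on DName; apply DName→MgrID, Salary and equate their MgrID, Salary entries.
Row 1 is now all distinguished symbols — the join is lossless.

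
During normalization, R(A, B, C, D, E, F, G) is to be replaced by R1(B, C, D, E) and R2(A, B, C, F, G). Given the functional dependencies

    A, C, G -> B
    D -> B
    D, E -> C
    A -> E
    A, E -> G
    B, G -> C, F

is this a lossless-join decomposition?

No

Common attributes: R1 ∩ R2 = {B, C}.
No dependency enlarges {B, C}, so (B, C)⁺ = {B, C}.
The closure contains neither all of R1 = {B, C, D, E} nor all of R2 = {A, B, C, F, G}, so the common attributes are not a superkey of either fragment. The join is lossy.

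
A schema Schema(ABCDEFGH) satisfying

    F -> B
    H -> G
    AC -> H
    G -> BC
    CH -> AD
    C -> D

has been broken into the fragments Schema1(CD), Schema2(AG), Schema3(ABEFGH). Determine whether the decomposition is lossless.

No

Chase test. Columns are ABCDEFGH; row i has aⱼ where attribute j ∈ Schemai, else bᵢⱼ.
Initial tableau (one row per fragment):
  row 1: b11 b12 a3 a4 b15 b16 b17 b18
  row 2: a1 b22 b23 b24 b25 b26 a7 b28
  row 3: a1 a2 b33 b34 a5 a6 a7 a8
Rows 2 and 3 agree on G; apply G→BC and equate their BC entries.
Rows 2 and 3 agree on C; apply C→D and equate their D entries.
Rows 2 and 3 agree on AC; apply AC→H and equate their H entries.
No row becomes fully distinguished — the join is lossy.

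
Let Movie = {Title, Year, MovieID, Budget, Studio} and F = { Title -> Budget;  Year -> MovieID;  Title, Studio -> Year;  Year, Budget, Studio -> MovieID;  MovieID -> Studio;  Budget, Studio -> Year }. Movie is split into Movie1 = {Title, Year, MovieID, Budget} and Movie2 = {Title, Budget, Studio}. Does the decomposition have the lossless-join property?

Common attributes: Movie1 ∩ Movie2 = {Title, Budget}.
No dependency enlarges {Title, Budget}, so (Title, Budget)⁺ = {Title, Budget}.
The closure contains neither all of Movie1 = {Title, Year, MovieID, Budget} nor all of Movie2 = {Title, Budget, Studio}, so the common attributes are not a superkey of either fragment. The join is lossy.

No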